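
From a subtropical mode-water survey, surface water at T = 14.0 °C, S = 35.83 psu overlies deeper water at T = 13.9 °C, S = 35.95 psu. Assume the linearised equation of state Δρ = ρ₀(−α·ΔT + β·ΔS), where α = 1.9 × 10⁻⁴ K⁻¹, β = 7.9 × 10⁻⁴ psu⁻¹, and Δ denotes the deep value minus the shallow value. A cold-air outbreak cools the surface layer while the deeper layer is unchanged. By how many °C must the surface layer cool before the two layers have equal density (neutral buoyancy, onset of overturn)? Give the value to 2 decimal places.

0.60 °C

Neutral buoyancy requires Δρ = 0, i.e. −α(T_deep − T_surf′) + β(S_deep − S_surf) = 0.
T_surf′ = T_deep − (β/α)·ΔS = 13.9 − (7.9 × 10⁻⁴/1.9 × 10⁻⁴)·(+0.12) = 13.4011 °C.
Cooling required: 14.0 − (13.4011) = 0.5989 °C.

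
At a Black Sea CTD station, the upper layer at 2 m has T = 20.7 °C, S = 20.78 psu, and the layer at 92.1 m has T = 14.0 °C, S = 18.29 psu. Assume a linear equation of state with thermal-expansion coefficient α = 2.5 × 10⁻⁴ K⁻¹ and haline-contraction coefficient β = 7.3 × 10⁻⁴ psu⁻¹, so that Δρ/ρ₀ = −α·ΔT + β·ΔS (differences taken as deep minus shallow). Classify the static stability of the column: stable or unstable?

unstable

ΔT = 14.0 − 20.7 = -6.7 K and ΔS = 18.29 − 20.78 = -2.49 psu (deep − shallow).
−αΔT = 1.675 × 10⁻³; βΔS = -1.8177 × 10⁻³; sum Δρ/ρ₀ = -1.427 × 10⁻⁴.
Δρ/ρ₀ < 0, so Δρ < 0: deeper water is lighter → statically unstable; the column would overturn.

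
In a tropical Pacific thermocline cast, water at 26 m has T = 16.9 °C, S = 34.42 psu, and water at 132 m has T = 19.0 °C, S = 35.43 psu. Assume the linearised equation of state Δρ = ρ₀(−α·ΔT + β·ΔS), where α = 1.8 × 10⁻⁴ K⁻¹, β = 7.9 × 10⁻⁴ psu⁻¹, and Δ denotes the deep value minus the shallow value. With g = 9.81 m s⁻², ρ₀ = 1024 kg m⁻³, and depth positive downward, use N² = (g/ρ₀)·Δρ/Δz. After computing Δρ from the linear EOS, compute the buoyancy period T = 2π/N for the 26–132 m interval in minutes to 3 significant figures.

16.8 min

ΔT = +2.1 K, ΔS = +1.01 psu (deep − shallow).
Δρ/ρ₀ = −αΔT + βΔS = -3.78 × 10⁻⁴ + 7.979 × 10⁻⁴ = 4.199 × 10⁻⁴, so Δρ ≈ 0.4300 kg m⁻³.
N² = (g/ρ₀)·Δρ/Δz = g·(Δρ/ρ₀)/Δz = 9.81 × 4.199 × 10⁻⁴ / 106 = 3.8861 × 10⁻⁵ s⁻².
N = √(3.8861 × 10⁻⁵) = 6.2339 × 10⁻³ rad s⁻¹ → T = 2π/N = 1.0079 × 10³ s = 16.798 min ≈ 16.8 min.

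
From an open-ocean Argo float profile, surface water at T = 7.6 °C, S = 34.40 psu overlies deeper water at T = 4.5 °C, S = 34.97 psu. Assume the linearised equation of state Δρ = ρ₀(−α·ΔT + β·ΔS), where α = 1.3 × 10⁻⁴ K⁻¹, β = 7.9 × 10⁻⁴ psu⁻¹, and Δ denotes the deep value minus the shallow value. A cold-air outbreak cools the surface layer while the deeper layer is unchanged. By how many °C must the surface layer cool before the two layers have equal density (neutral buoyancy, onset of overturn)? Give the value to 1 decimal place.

Neutral buoyancy requires Δρ = 0, i.e. −α(T_deep − T_surf′) + β(S_deep − S_surf) = 0.
T_surf′ = T_deep − (β/α)·ΔS = 4.5 − (7.9 × 10⁻⁴/1.3 × 10⁻⁴)·(+0.57) = 1.036 °C.
Cooling required: 7.6 − (1.036) = 6.564 °C.

6.6 °C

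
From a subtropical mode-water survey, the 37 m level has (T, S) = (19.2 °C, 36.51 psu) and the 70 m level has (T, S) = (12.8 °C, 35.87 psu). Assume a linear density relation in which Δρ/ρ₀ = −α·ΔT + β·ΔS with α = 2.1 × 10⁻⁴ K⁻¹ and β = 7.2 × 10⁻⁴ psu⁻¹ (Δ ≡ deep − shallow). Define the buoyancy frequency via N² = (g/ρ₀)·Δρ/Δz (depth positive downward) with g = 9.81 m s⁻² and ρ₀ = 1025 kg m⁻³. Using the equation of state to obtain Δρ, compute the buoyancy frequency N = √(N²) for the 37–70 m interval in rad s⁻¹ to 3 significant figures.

0.0162 rad s⁻¹

ΔT = -6.4 K, ΔS = -0.64 psu (deep − shallow).
Δρ/ρ₀ = −αΔT + βΔS = 1.344 × 10⁻³ − 4.608 × 10⁻⁴ = 8.832 × 10⁻⁴, so Δρ ≈ 0.9053 kg m⁻³.
N² = (g/ρ₀)·Δρ/Δz = g·(Δρ/ρ₀)/Δz = 9.81 × 8.832 × 10⁻⁴ / 33 = 2.6255 × 10⁻⁴ s⁻².
N = √(2.6255 × 10⁻⁴) = 0.016203 rad s⁻¹ ≈ 0.0162 rad s⁻¹.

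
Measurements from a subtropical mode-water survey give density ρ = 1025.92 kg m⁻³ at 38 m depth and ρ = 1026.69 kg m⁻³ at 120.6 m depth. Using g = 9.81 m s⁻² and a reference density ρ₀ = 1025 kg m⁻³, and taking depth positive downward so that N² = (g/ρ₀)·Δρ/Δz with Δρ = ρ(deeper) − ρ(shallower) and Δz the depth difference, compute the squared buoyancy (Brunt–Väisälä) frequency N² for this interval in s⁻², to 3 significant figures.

Δρ = 1026.69 − 1025.92 = 0.77 kg m⁻³ over Δz = 120.6 − 38 = 82.6 m.
N² = (9.81/1025) × (0.77/82.6) = 8.9219 × 10⁻⁵ s⁻² ≈ 8.92 × 10⁻⁵ s⁻².

8.92 × 10⁻⁵ s⁻²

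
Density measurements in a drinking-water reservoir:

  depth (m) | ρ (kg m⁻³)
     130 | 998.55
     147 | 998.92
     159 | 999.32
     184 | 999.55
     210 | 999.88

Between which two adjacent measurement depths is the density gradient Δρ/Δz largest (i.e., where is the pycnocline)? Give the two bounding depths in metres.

Compute the density gradient over each adjacent pair:
  130–147 m: Δρ/Δz = 0.37/17 = 0.022 kg m⁻⁴
  147–159 m: Δρ/Δz = 0.40/12 = 0.033 kg m⁻⁴
  159–184 m: Δρ/Δz = 0.23/25 = 9.2 × 10⁻³ kg m⁻⁴
  184–210 m: Δρ/Δz = 0.33/26 = 0.013 kg m⁻⁴
The largest gradient is in the 147–159 m interval — the pycnocline.

147–159 m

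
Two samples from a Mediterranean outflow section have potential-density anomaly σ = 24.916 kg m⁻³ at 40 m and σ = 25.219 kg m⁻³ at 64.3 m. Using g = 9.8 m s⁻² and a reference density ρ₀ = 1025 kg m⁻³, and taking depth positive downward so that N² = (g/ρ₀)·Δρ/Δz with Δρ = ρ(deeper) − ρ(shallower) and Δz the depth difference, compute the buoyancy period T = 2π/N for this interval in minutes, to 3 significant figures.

9.59 min

Δρ = 1025.219 − 1024.916 = 0.303 kg m⁻³ over Δz = 64.3 − 40 = 24.3 m.
N² = (9.8/1025) × (0.303/24.3) = 1.1922 × 10⁻⁴ s⁻².
N = √(1.1922 × 10⁻⁴) = 0.010919 rad s⁻¹, so T = 2π/N = 575.44 s = 9.5907 min ≈ 9.59 min.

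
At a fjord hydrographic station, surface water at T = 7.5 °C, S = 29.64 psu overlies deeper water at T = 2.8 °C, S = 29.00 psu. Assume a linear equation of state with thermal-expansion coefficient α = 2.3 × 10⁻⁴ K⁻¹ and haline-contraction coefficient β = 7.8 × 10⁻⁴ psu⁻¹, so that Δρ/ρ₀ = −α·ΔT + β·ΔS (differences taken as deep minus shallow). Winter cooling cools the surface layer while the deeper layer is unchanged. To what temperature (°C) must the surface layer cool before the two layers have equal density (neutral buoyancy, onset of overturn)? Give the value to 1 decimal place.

5.0 °C

Neutral buoyancy requires Δρ = 0, i.e. −α(T_deep − T_surf′) + β(S_deep − S_surf) = 0.
T_surf′ = T_deep − (β/α)·ΔS = 2.8 − (7.8 × 10⁻⁴/2.3 × 10⁻⁴)·(-0.64) = 4.970 °C.
Cooling required: 7.5 − (4.970) = 2.530 °C.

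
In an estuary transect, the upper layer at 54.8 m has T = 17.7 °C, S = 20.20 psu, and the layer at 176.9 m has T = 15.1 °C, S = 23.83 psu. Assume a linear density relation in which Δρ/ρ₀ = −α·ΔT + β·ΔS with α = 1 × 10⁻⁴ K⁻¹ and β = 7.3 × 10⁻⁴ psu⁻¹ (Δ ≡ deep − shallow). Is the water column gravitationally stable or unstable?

stable

ΔT = 15.1 − 17.7 = -2.6 K and ΔS = 23.83 − 20.20 = +3.63 psu (deep − shallow).
−αΔT = 2.60 × 10⁻⁴; βΔS = 2.6499 × 10⁻³; sum Δρ/ρ₀ = 2.9099 × 10⁻³.
Δρ/ρ₀ > 0, so Δρ > 0: deeper water is denser → statically stable.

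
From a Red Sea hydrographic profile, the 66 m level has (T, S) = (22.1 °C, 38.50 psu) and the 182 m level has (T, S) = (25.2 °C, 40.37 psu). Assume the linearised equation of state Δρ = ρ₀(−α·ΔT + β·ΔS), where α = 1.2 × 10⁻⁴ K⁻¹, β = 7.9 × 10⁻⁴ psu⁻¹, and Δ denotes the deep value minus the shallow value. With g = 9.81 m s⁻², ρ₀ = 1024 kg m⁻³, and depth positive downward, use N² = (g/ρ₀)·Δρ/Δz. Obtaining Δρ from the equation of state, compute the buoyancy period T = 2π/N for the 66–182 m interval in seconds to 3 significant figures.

650 s

ΔT = +3.1 K, ΔS = +1.87 psu (deep − shallow).
Δρ/ρ₀ = −αΔT + βΔS = -3.72 × 10⁻⁴ + 1.4773 × 10⁻³ = 1.1053 × 10⁻³, so Δρ ≈ 1.132 kg m⁻³.
N² = (g/ρ₀)·Δρ/Δz = g·(Δρ/ρ₀)/Δz = 9.81 × 1.1053 × 10⁻³ / 116 = 9.3474 × 10⁻⁵ s⁻².
N = √(9.3474 × 10⁻⁵) = 9.6682 × 10⁻³ rad s⁻¹ → T = 2π/N = 649.88 s ≈ 650 s.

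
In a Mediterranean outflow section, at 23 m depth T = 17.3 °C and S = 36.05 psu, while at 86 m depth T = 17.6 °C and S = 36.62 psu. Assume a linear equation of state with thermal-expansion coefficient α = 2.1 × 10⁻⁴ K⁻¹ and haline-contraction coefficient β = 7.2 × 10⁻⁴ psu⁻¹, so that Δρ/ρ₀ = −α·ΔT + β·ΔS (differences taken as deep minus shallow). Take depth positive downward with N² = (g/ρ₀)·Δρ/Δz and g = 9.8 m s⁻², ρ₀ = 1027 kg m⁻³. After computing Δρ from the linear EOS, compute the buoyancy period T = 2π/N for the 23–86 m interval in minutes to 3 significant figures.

14.2 min

ΔT = +0.3 K, ΔS = +0.57 psu (deep − shallow).
Δρ/ρ₀ = −αΔT + βΔS = -6.30 × 10⁻⁵ + 4.104 × 10⁻⁴ = 3.474 × 10⁻⁴, so Δρ ≈ 0.3568 kg m⁻³.
N² = (g/ρ₀)·Δρ/Δz = g·(Δρ/ρ₀)/Δz = 9.8 × 3.474 × 10⁻⁴ / 63 = 5.4040 × 10⁻⁵ s⁻².
N = √(5.4040 × 10⁻⁵) = 7.3512 × 10⁻³ rad s⁻¹ → T = 2π/N = 854.72 s = 14.245 min ≈ 14.2 min.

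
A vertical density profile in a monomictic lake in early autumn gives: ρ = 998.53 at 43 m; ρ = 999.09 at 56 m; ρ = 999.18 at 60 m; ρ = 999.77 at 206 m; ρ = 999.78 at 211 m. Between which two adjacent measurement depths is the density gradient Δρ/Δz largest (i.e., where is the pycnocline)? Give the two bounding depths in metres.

Compute the density gradient over each adjacent pair:
  43–56 m: Δρ/Δz = 0.56/13 = 0.043 kg m⁻⁴
  56–60 m: Δρ/Δz = 0.09/4 = 0.022 kg m⁻⁴
  60–206 m: Δρ/Δz = 0.59/146 = 4.0 × 10⁻³ kg m⁻⁴
  206–211 m: Δρ/Δz = 0.01/5 = 2.0 × 10⁻³ kg m⁻⁴
The largest gradient is in the 43–56 m interval — the pycnocline.

43–56 m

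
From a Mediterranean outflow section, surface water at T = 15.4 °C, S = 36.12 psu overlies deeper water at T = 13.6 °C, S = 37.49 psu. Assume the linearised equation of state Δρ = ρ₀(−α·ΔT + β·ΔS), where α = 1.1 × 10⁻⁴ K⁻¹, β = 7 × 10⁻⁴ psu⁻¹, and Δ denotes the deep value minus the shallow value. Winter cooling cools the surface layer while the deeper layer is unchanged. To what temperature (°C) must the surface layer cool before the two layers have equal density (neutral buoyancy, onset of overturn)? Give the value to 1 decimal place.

4.9 °C

Neutral buoyancy requires Δρ = 0, i.e. −α(T_deep − T_surf′) + β(S_deep − S_surf) = 0.
T_surf′ = T_deep − (β/α)·ΔS = 13.6 − (7 × 10⁻⁴/1.1 × 10⁻⁴)·(+1.37) = 4.882 °C.
Cooling required: 15.4 − (4.882) = 10.518 °C.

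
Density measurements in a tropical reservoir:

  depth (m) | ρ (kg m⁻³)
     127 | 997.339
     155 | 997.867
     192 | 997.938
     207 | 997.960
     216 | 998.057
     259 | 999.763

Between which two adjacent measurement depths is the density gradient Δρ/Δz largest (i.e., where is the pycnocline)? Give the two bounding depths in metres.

Compute the density gradient over each adjacent pair:
  127–155 m: Δρ/Δz = 0.528/28 = 0.019 kg m⁻⁴
  155–192 m: Δρ/Δz = 0.071/37 = 1.9 × 10⁻³ kg m⁻⁴
  192–207 m: Δρ/Δz = 0.022/15 = 1.5 × 10⁻³ kg m⁻⁴
  207–216 m: Δρ/Δz = 0.097/9 = 0.011 kg m⁻⁴
  216–259 m: Δρ/Δz = 1.706/43 = 0.040 kg m⁻⁴
The largest gradient is in the 216–259 m interval — the pycnocline.

216–259 m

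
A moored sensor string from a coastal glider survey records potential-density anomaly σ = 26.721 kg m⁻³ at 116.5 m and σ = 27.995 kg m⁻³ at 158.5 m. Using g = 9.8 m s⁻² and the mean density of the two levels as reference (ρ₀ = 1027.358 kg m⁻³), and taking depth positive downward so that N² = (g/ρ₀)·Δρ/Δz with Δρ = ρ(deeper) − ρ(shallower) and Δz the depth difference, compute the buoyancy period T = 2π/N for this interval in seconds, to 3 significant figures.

369 s

Δρ = 1027.995 − 1026.721 = 1.274 kg m⁻³ over Δz = 158.5 − 116.5 = 42 m.
N² = (9.8/1027.358) × (1.274/42) = 2.8935 × 10⁻⁴ s⁻².
N = √(2.8935 × 10⁻⁴) = 0.017010 rad s⁻¹, so T = 2π/N = 369.38 s ≈ 369 s.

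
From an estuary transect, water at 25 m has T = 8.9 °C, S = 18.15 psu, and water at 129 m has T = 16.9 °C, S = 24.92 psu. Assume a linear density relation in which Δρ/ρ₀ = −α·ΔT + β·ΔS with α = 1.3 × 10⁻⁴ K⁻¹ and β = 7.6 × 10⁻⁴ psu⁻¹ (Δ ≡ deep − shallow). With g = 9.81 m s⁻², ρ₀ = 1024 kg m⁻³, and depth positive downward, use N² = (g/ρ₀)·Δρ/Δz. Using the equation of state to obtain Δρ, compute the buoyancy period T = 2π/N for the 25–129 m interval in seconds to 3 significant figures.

319 s

ΔT = +8.0 K, ΔS = +6.77 psu (deep − shallow).
Δρ/ρ₀ = −αΔT + βΔS = -1.04 × 10⁻³ + 5.1452 × 10⁻³ = 4.1052 × 10⁻³, so Δρ ≈ 4.204 kg m⁻³.
N² = (g/ρ₀)·Δρ/Δz = g·(Δρ/ρ₀)/Δz = 9.81 × 4.1052 × 10⁻³ / 104 = 3.8723 × 10⁻⁴ s⁻².
N = √(3.8723 × 10⁻⁴) = 0.019678 rad s⁻¹ → T = 2π/N = 319.30 s ≈ 319 s.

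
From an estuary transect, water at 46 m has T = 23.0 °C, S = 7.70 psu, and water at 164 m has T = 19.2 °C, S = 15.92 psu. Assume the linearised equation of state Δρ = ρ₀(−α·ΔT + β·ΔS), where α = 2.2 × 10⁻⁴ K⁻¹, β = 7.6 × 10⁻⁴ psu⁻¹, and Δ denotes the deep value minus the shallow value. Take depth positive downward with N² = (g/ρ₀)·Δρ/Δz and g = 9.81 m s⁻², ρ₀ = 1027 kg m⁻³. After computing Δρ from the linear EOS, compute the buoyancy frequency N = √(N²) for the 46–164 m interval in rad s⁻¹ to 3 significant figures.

0.0243 rad s⁻¹

ΔT = -3.8 K, ΔS = +8.22 psu (deep − shallow).
Δρ/ρ₀ = −αΔT + βΔS = 8.36 × 10⁻⁴ + 6.2472 × 10⁻³ = 7.0832 × 10⁻³, so Δρ ≈ 7.274 kg m⁻³.
N² = (g/ρ₀)·Δρ/Δz = g·(Δρ/ρ₀)/Δz = 9.81 × 7.0832 × 10⁻³ / 118 = 5.8887 × 10⁻⁴ s⁻².
N = √(5.8887 × 10⁻⁴) = 0.024267 rad s⁻¹ ≈ 0.0243 rad s⁻¹.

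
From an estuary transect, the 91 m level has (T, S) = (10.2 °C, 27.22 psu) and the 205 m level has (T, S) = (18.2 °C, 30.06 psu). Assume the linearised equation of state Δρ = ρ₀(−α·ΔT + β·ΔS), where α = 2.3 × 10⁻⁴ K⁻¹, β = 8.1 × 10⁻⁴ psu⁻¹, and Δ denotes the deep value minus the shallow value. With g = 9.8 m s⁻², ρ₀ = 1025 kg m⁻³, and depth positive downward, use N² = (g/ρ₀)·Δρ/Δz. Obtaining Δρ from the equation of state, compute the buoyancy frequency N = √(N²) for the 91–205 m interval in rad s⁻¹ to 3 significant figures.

ΔT = +8.0 K, ΔS = +2.84 psu (deep − shallow).
Δρ/ρ₀ = −αΔT + βΔS = -1.84 × 10⁻³ + 2.3004 × 10⁻³ = 4.604 × 10⁻⁴, so Δρ ≈ 0.4719 kg m⁻³.
N² = (g/ρ₀)·Δρ/Δz = g·(Δρ/ρ₀)/Δz = 9.8 × 4.604 × 10⁻⁴ / 114 = 3.9578 × 10⁻⁵ s⁻².
N = √(3.9578 × 10⁻⁵) = 6.2911 × 10⁻³ rad s⁻¹ ≈ 6.29 × 10⁻³ rad s⁻¹.

6.29 × 10⁻³ rad s⁻¹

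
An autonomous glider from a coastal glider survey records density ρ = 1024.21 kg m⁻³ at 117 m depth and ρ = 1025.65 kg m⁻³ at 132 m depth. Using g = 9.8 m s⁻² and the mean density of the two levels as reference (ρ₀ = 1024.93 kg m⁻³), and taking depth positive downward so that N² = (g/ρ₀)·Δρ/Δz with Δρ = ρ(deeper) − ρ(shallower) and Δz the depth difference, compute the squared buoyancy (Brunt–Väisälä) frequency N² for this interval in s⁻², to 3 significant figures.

Δρ = 1025.65 − 1024.21 = 1.44 kg m⁻³ over Δz = 132 − 117 = 15 m.
N² = (9.8/1024.93) × (1.44/15) = 9.1792 × 10⁻⁴ s⁻² ≈ 9.18 × 10⁻⁴ s⁻².

9.18 × 10⁻⁴ s⁻²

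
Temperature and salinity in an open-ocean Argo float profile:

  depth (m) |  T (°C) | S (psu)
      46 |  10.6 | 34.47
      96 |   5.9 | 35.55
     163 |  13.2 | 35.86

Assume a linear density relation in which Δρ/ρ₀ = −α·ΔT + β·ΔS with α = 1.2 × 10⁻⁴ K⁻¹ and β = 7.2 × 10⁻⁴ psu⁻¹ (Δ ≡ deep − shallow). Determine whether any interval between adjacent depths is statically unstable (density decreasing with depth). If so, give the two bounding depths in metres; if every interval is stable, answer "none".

96–163 m

Evaluate Δρ/ρ₀ = −αΔT + βΔS across each adjacent pair:
  46–96 m: −αΔT+βΔS = −(1.2 × 10⁻⁴)(-4.7)+(7.2 × 10⁻⁴)(+1.08) = 1.3 × 10⁻³ → stable
  96–163 m: −αΔT+βΔS = −(1.2 × 10⁻⁴)(+7.3)+(7.2 × 10⁻⁴)(+0.31) = -6.5 × 10⁻⁴ → UNSTABLE
The 96–163 m interval has Δρ < 0: lighter water underlies denser water.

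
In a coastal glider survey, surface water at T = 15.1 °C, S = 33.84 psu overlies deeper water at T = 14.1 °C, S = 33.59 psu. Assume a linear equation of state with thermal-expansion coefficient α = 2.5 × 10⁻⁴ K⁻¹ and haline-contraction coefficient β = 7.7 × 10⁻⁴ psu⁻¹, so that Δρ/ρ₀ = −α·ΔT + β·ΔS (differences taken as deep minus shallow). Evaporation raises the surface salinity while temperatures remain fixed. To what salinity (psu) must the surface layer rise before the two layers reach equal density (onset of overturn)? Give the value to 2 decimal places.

Neutral buoyancy requires −α(T_deep − T_surf) + β(S_deep − S_surf′) = 0.
S_surf′ = S_deep − (α/β)·ΔT = 33.59 − (2.5 × 10⁻⁴/7.7 × 10⁻⁴)·(-1.0) = 33.9147 psu.
Increase required: 33.9147 − 33.84 = 0.0747 psu.

33.91 psu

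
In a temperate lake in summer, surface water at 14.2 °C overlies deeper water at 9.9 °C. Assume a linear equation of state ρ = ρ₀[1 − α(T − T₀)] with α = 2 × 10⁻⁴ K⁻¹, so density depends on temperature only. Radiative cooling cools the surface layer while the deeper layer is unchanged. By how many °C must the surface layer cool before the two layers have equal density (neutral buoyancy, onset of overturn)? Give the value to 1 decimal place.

With temperature the only control, equal density requires T_surf′ = T_deep.
T_surf′ = 9.9 °C.
Cooling required: 14.2 − 9.9 = 4.3 °C.

4.3 °C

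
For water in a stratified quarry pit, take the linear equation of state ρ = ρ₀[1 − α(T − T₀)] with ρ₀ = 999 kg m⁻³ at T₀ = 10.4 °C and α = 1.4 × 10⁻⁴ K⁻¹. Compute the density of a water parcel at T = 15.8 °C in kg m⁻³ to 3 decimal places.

998.245 kg m⁻³

T − T₀ = +5.4 K.
Bracket = 1 − α·(+5.4) = 1 + (-7.56 × 10⁻⁴) = 0.9992440.
ρ = 999 × 0.9992440 = 998.245 kg m⁻³.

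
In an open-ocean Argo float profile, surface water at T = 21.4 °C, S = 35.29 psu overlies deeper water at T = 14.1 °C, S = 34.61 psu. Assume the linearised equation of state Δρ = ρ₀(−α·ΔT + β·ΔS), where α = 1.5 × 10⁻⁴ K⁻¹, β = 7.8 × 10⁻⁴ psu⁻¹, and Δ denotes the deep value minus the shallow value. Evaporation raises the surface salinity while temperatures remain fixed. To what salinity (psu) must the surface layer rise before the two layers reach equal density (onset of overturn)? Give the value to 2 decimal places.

Neutral buoyancy requires −α(T_deep − T_surf) + β(S_deep − S_surf′) = 0.
S_surf′ = S_deep − (α/β)·ΔT = 34.61 − (1.5 × 10⁻⁴/7.8 × 10⁻⁴)·(-7.3) = 36.0138 psu.
Increase required: 36.0138 − 35.29 = 0.7238 psu.

36.01 psu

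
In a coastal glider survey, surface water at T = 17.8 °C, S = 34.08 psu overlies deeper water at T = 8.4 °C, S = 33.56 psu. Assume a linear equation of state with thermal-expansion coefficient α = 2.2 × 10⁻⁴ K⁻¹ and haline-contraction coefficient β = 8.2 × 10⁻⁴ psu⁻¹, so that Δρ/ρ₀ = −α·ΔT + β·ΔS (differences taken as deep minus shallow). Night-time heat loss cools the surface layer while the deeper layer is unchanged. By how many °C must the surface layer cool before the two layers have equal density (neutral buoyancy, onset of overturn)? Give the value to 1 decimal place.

Neutral buoyancy requires Δρ = 0, i.e. −α(T_deep − T_surf′) + β(S_deep − S_surf) = 0.
T_surf′ = T_deep − (β/α)·ΔS = 8.4 − (8.2 × 10⁻⁴/2.2 × 10⁻⁴)·(-0.52) = 10.338 °C.
Cooling required: 17.8 − (10.338) = 7.462 °C.

7.5 °C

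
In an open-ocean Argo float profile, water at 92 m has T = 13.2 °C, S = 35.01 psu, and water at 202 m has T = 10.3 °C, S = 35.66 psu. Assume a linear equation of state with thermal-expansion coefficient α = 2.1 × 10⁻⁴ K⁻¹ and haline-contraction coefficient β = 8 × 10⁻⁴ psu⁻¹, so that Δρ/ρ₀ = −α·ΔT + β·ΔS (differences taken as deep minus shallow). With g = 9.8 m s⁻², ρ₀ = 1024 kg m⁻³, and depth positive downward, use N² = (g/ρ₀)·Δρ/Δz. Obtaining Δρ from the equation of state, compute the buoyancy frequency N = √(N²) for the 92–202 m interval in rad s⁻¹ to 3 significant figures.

0.0100 rad s⁻¹

ΔT = -2.9 K, ΔS = +0.65 psu (deep − shallow).
Δρ/ρ₀ = −αΔT + βΔS = 6.09 × 10⁻⁴ + 5.20 × 10⁻⁴ = 1.129 × 10⁻³, so Δρ ≈ 1.156 kg m⁻³.
N² = (g/ρ₀)·Δρ/Δz = g·(Δρ/ρ₀)/Δz = 9.8 × 1.129 × 10⁻³ / 110 = 1.0058 × 10⁻⁴ s⁻².
N = √(1.0058 × 10⁻⁴) = 0.010029 rad s⁻¹ ≈ 0.0100 rad s⁻¹.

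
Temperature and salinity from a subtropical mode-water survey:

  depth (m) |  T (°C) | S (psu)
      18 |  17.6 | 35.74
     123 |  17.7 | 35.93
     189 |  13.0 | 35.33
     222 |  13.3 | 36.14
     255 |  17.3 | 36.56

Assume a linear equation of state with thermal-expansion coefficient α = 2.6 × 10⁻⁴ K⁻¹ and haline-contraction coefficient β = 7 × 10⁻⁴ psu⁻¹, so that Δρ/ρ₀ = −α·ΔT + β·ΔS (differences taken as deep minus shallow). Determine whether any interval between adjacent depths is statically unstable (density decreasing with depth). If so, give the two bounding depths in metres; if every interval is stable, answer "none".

222–255 m

Evaluate Δρ/ρ₀ = −αΔT + βΔS across each adjacent pair:
  18–123 m: −αΔT+βΔS = −(2.6 × 10⁻⁴)(+0.1)+(7 × 10⁻⁴)(+0.19) = 1.1 × 10⁻⁴ → stable
  123–189 m: −αΔT+βΔS = −(2.6 × 10⁻⁴)(-4.7)+(7 × 10⁻⁴)(-0.60) = 8.0 × 10⁻⁴ → stable
  189–222 m: −αΔT+βΔS = −(2.6 × 10⁻⁴)(+0.3)+(7 × 10⁻⁴)(+0.81) = 4.9 × 10⁻⁴ → stable
  222–255 m: −αΔT+βΔS = −(2.6 × 10⁻⁴)(+4.0)+(7 × 10⁻⁴)(+0.42) = -7.5 × 10⁻⁴ → UNSTABLE
The 222–255 m interval has Δρ < 0: lighter water underlies denser water.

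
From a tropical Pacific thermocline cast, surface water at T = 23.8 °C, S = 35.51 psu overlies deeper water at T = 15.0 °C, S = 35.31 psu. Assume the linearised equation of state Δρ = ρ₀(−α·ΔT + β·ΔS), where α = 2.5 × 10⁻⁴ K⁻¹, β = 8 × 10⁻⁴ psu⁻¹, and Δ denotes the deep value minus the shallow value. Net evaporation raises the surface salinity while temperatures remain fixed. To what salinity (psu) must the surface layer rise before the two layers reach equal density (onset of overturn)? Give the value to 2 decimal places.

38.06 psu

Neutral buoyancy requires −α(T_deep − T_surf) + β(S_deep − S_surf′) = 0.
S_surf′ = S_deep − (α/β)·ΔT = 35.31 − (2.5 × 10⁻⁴/8 × 10⁻⁴)·(-8.8) = 38.0600 psu.
Increase required: 38.0600 − 35.51 = 2.5500 psu.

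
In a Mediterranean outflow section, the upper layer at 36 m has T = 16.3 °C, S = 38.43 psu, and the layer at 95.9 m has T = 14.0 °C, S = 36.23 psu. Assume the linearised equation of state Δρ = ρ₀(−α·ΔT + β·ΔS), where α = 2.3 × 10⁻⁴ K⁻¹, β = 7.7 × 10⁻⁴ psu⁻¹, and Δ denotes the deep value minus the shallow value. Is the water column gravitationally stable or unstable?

ΔT = 14.0 − 16.3 = -2.3 K and ΔS = 36.23 − 38.43 = -2.20 psu (deep − shallow).
−αΔT = 5.29 × 10⁻⁴; βΔS = -1.694 × 10⁻³; sum Δρ/ρ₀ = -1.165 × 10⁻³.
Δρ/ρ₀ < 0, so Δρ < 0: deeper water is lighter → statically unstable; the column would overturn.

unstable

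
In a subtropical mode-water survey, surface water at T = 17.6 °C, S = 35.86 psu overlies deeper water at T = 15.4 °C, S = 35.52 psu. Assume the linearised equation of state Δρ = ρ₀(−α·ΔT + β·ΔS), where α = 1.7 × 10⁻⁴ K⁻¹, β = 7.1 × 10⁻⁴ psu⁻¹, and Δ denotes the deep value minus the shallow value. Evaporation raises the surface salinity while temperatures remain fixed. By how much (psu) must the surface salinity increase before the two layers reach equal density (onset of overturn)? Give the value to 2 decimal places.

0.19 psu

Neutral buoyancy requires −α(T_deep − T_surf) + β(S_deep − S_surf′) = 0.
S_surf′ = S_deep − (α/β)·ΔT = 35.52 − (1.7 × 10⁻⁴/7.1 × 10⁻⁴)·(-2.2) = 36.0468 psu.
Increase required: 36.0468 − 35.86 = 0.1868 psu.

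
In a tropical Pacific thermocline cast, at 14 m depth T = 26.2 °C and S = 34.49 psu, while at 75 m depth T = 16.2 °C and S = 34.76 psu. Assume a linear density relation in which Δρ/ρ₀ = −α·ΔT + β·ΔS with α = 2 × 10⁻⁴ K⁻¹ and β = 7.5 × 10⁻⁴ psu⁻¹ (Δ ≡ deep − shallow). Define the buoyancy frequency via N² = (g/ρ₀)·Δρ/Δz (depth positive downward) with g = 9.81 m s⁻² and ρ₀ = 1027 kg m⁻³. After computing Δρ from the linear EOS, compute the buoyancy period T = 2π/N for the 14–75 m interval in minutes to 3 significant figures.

5.56 min

ΔT = -10.0 K, ΔS = +0.27 psu (deep − shallow).
Δρ/ρ₀ = −αΔT + βΔS = 2.00 × 10⁻³ + 2.025 × 10⁻⁴ = 2.2025 × 10⁻³, so Δρ ≈ 2.262 kg m⁻³.
N² = (g/ρ₀)·Δρ/Δz = g·(Δρ/ρ₀)/Δz = 9.81 × 2.2025 × 10⁻³ / 61 = 3.5421 × 10⁻⁴ s⁻².
N = √(3.5421 × 10⁻⁴) = 0.018820 rad s⁻¹ → T = 2π/N = 333.86 s = 5.5643 min ≈ 5.56 min.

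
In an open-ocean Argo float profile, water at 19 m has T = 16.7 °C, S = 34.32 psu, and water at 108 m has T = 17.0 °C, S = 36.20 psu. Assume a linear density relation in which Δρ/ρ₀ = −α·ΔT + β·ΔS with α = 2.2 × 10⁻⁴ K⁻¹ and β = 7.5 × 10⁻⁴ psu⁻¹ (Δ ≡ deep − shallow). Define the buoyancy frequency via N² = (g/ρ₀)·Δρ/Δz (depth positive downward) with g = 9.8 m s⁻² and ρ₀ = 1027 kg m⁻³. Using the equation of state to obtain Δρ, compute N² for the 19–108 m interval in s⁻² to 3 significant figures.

1.48 × 10⁻⁴ s⁻²

ΔT = +0.3 K, ΔS = +1.88 psu (deep − shallow).
Δρ/ρ₀ = −αΔT + βΔS = -6.60 × 10⁻⁵ + 1.41 × 10⁻³ = 1.344 × 10⁻³, so Δρ ≈ 1.380 kg m⁻³.
N² = (g/ρ₀)·Δρ/Δz = g·(Δρ/ρ₀)/Δz = 9.8 × 1.344 × 10⁻³ / 89 = 1.4799 × 10⁻⁴ s⁻² ≈ 1.48 × 10⁻⁴ s⁻².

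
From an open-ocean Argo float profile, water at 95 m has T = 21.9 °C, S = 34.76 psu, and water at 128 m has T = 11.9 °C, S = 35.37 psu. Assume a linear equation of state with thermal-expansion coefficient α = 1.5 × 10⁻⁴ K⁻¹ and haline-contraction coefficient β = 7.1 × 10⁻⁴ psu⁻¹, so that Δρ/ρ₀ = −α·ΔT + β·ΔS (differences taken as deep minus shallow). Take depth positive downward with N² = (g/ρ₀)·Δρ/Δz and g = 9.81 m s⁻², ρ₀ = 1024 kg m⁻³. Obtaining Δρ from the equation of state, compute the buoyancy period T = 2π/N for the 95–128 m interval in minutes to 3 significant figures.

ΔT = -10.0 K, ΔS = +0.61 psu (deep − shallow).
Δρ/ρ₀ = −αΔT + βΔS = 1.50 × 10⁻³ + 4.331 × 10⁻⁴ = 1.9331 × 10⁻³, so Δρ ≈ 1.979 kg m⁻³.
N² = (g/ρ₀)·Δρ/Δz = g·(Δρ/ρ₀)/Δz = 9.81 × 1.9331 × 10⁻³ / 33 = 5.7466 × 10⁻⁴ s⁻².
N = √(5.7466 × 10⁻⁴) = 0.023972 rad s⁻¹ → T = 2π/N = 262.11 s = 4.3685 min ≈ 4.37 min.

4.37 min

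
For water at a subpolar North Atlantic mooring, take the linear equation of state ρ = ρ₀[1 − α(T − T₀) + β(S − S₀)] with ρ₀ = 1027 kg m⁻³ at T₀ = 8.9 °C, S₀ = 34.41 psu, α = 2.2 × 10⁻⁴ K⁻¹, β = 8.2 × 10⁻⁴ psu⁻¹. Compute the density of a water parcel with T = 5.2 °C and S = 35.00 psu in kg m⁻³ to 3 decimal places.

T − T₀ = -3.7 K, S − S₀ = +0.59 psu.
Bracket = 1 − α·(-3.7) + β·(+0.59) = 1 + (1.2978 × 10⁻³) = 1.0012978.
ρ = 1027 × 1.0012978 = 1028.333 kg m⁻³.

1028.333 kg m⁻³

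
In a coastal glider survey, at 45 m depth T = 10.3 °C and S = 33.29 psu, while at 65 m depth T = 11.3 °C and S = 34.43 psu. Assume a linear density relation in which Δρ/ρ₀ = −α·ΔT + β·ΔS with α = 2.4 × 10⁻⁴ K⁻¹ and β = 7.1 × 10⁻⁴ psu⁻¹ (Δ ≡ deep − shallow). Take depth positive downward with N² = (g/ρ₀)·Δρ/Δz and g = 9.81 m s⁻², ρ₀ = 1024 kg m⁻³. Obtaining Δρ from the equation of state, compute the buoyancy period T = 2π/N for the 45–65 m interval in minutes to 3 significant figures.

ΔT = +1.0 K, ΔS = +1.14 psu (deep − shallow).
Δρ/ρ₀ = −αΔT + βΔS = -2.40 × 10⁻⁴ + 8.094 × 10⁻⁴ = 5.694 × 10⁻⁴, so Δρ ≈ 0.5831 kg m⁻³.
N² = (g/ρ₀)·Δρ/Δz = g·(Δρ/ρ₀)/Δz = 9.81 × 5.694 × 10⁻⁴ / 20 = 2.7929 × 10⁻⁴ s⁻².
N = √(2.7929 × 10⁻⁴) = 0.016712 rad s⁻¹ → T = 2π/N = 375.97 s = 6.2662 min ≈ 6.27 min.

6.27 min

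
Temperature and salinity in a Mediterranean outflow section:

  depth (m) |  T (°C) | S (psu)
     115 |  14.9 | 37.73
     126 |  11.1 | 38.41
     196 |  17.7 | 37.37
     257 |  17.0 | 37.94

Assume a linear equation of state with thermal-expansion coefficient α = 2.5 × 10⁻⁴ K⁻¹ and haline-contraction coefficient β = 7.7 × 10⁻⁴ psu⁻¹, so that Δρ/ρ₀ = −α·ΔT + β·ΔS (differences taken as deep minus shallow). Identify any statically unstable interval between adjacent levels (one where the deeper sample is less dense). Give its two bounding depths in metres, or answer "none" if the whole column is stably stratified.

Evaluate Δρ/ρ₀ = −αΔT + βΔS across each adjacent pair:
  115–126 m: −αΔT+βΔS = −(2.5 × 10⁻⁴)(-3.8)+(7.7 × 10⁻⁴)(+0.68) = 1.5 × 10⁻³ → stable
  126–196 m: −αΔT+βΔS = −(2.5 × 10⁻⁴)(+6.6)+(7.7 × 10⁻⁴)(-1.04) = -2.5 × 10⁻³ → UNSTABLE
  196–257 m: −αΔT+βΔS = −(2.5 × 10⁻⁴)(-0.7)+(7.7 × 10⁻⁴)(+0.57) = 6.1 × 10⁻⁴ → stable
The 126–196 m interval has Δρ < 0: lighter water underlies denser water.

126–196 m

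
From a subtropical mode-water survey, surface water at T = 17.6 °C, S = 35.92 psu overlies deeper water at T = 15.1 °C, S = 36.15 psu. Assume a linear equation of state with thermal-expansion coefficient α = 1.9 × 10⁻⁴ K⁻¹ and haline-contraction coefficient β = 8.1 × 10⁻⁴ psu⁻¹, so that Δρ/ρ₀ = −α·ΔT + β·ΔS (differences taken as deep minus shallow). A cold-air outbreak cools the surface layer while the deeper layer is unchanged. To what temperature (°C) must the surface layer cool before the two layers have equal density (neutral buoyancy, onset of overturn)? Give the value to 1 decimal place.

Neutral buoyancy requires Δρ = 0, i.e. −α(T_deep − T_surf′) + β(S_deep − S_surf) = 0.
T_surf′ = T_deep − (β/α)·ΔS = 15.1 − (8.1 × 10⁻⁴/1.9 × 10⁻⁴)·(+0.23) = 14.119 °C.
Cooling required: 17.6 − (14.119) = 3.481 °C.

14.1 °C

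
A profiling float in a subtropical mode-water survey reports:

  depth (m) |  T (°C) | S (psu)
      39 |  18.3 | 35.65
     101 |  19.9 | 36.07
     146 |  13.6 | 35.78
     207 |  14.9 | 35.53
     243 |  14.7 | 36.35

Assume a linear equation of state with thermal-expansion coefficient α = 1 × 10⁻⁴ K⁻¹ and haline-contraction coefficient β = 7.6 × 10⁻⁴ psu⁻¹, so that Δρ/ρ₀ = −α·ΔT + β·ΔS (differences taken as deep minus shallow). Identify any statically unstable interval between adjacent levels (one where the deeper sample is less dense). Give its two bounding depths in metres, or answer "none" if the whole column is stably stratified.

146–207 m

Evaluate Δρ/ρ₀ = −αΔT + βΔS across each adjacent pair:
  39–101 m: −αΔT+βΔS = −(1 × 10⁻⁴)(+1.6)+(7.6 × 10⁻⁴)(+0.42) = 1.6 × 10⁻⁴ → stable
  101–146 m: −αΔT+βΔS = −(1 × 10⁻⁴)(-6.3)+(7.6 × 10⁻⁴)(-0.29) = 4.1 × 10⁻⁴ → stable
  146–207 m: −αΔT+βΔS = −(1 × 10⁻⁴)(+1.3)+(7.6 × 10⁻⁴)(-0.25) = -3.2 × 10⁻⁴ → UNSTABLE
  207–243 m: −αΔT+βΔS = −(1 × 10⁻⁴)(-0.2)+(7.6 × 10⁻⁴)(+0.82) = 6.4 × 10⁻⁴ → stable
The 146–207 m interval has Δρ < 0: lighter water underlies denser water.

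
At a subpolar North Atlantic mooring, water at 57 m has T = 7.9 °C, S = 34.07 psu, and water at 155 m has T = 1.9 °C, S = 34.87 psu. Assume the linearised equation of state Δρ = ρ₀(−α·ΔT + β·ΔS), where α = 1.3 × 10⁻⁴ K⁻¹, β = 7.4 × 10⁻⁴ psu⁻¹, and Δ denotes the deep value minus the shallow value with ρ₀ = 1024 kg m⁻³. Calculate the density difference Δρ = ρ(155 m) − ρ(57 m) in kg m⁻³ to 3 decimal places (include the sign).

+1.405 kg m⁻³

ΔT = -6.0 K, ΔS = +0.80 psu (deep − shallow).
Δρ/ρ₀ = −(1.3 × 10⁻⁴)(-6.0) + (7.4 × 10⁻⁴)(+0.80) = 1.372 × 10⁻³.
Δρ = 1024 × (1.372 × 10⁻³) = +1.405 kg m⁻³.
Positive Δρ: denser below, stable.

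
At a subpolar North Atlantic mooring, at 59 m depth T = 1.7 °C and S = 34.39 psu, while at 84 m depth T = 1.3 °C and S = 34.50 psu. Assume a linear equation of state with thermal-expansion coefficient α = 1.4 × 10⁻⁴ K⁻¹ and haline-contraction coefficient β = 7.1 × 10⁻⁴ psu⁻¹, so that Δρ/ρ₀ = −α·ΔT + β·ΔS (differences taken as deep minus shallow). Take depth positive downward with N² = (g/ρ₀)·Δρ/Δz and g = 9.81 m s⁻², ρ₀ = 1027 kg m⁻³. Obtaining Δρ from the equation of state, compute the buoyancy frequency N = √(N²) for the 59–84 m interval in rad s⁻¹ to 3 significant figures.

ΔT = -0.4 K, ΔS = +0.11 psu (deep − shallow).
Δρ/ρ₀ = −αΔT + βΔS = 5.60 × 10⁻⁵ + 7.81 × 10⁻⁵ = 1.341 × 10⁻⁴, so Δρ ≈ 0.1377 kg m⁻³.
N² = (g/ρ₀)·Δρ/Δz = g·(Δρ/ρ₀)/Δz = 9.81 × 1.341 × 10⁻⁴ / 25 = 5.2621 × 10⁻⁵ s⁻².
N = √(5.2621 × 10⁻⁵) = 7.2540 × 10⁻³ rad s⁻¹ ≈ 7.25 × 10⁻³ rad s⁻¹.

7.25 × 10⁻³ rad s⁻¹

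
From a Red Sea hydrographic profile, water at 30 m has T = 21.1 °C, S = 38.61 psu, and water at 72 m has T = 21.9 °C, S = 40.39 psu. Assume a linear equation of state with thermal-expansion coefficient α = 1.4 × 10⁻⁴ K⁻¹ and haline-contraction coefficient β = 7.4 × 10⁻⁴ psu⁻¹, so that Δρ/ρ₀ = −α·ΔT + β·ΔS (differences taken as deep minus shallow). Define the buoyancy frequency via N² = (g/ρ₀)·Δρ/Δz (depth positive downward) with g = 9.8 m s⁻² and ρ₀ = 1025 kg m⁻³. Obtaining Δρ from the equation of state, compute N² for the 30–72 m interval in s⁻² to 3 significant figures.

2.81 × 10⁻⁴ s⁻²

ΔT = +0.8 K, ΔS = +1.78 psu (deep − shallow).
Δρ/ρ₀ = −αΔT + βΔS = -1.12 × 10⁻⁴ + 1.3172 × 10⁻³ = 1.2052 × 10⁻³, so Δρ ≈ 1.235 kg m⁻³.
N² = (g/ρ₀)·Δρ/Δz = g·(Δρ/ρ₀)/Δz = 9.8 × 1.2052 × 10⁻³ / 42 = 2.8121 × 10⁻⁴ s⁻² ≈ 2.81 × 10⁻⁴ s⁻².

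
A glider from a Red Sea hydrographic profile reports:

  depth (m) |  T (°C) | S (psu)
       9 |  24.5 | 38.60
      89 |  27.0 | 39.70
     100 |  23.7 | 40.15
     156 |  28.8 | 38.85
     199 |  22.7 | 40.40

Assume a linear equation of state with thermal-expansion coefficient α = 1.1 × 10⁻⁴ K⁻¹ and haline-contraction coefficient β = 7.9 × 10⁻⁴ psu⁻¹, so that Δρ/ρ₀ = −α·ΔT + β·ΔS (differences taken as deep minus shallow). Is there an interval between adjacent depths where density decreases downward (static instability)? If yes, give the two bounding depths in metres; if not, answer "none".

100–156 m

Evaluate Δρ/ρ₀ = −αΔT + βΔS across each adjacent pair:
  9–89 m: −αΔT+βΔS = −(1.1 × 10⁻⁴)(+2.5)+(7.9 × 10⁻⁴)(+1.10) = 5.9 × 10⁻⁴ → stable
  89–100 m: −αΔT+βΔS = −(1.1 × 10⁻⁴)(-3.3)+(7.9 × 10⁻⁴)(+0.45) = 7.2 × 10⁻⁴ → stable
  100–156 m: −αΔT+βΔS = −(1.1 × 10⁻⁴)(+5.1)+(7.9 × 10⁻⁴)(-1.30) = -1.6 × 10⁻³ → UNSTABLE
  156–199 m: −αΔT+βΔS = −(1.1 × 10⁻⁴)(-6.1)+(7.9 × 10⁻⁴)(+1.55) = 1.9 × 10⁻³ → stable
The 100–156 m interval has Δρ < 0: lighter water underlies denser water.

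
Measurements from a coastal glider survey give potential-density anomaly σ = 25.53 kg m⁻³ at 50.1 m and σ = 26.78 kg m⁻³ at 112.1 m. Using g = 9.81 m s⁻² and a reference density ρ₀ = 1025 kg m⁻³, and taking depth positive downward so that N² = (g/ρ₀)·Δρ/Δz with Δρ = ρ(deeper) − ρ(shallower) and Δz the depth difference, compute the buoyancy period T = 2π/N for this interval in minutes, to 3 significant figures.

7.54 min

Δρ = 1026.78 − 1025.53 = 1.25 kg m⁻³ over Δz = 112.1 − 50.1 = 62 m.
N² = (9.81/1025) × (1.25/62) = 1.9296 × 10⁻⁴ s⁻².
N = √(1.9296 × 10⁻⁴) = 0.013891 rad s⁻¹, so T = 2π/N = 452.32 s = 7.5387 min ≈ 7.54 min.
Since Δρ > 0 the layer is stably stratified.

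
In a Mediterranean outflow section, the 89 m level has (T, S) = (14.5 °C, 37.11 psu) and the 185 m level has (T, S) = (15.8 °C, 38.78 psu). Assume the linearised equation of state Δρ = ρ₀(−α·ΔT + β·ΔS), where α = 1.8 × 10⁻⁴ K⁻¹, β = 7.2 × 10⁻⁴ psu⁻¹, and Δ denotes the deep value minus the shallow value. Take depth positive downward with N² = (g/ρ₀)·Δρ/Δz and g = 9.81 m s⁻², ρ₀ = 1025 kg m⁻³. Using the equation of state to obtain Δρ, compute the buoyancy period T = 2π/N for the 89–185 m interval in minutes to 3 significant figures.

ΔT = +1.3 K, ΔS = +1.67 psu (deep − shallow).
Δρ/ρ₀ = −αΔT + βΔS = -2.34 × 10⁻⁴ + 1.2024 × 10⁻³ = 9.684 × 10⁻⁴, so Δρ ≈ 0.9926 kg m⁻³.
N² = (g/ρ₀)·Δρ/Δz = g·(Δρ/ρ₀)/Δz = 9.81 × 9.684 × 10⁻⁴ / 96 = 9.8958 × 10⁻⁵ s⁻².
N = √(9.8958 × 10⁻⁵) = 9.9478 × 10⁻³ rad s⁻¹ → T = 2π/N = 631.62 s = 10.527 min ≈ 10.5 min.

10.5 min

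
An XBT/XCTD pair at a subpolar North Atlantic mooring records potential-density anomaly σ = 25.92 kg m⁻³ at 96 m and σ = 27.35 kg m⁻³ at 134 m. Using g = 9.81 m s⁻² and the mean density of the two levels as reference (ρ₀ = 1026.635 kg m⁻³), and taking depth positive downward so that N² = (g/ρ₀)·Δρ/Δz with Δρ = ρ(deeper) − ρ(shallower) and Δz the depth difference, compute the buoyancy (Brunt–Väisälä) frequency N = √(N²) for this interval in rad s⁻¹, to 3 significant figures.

0.0190 rad s⁻¹

Δρ = 1027.35 − 1025.92 = 1.43 kg m⁻³ over Δz = 134 − 96 = 38 m.
N² = (9.81/1026.635) × (1.43/38) = 3.5959 × 10⁻⁴ s⁻².
N = √(3.5959 × 10⁻⁴) = 0.018963 rad s⁻¹ ≈ 0.0190 rad s⁻¹.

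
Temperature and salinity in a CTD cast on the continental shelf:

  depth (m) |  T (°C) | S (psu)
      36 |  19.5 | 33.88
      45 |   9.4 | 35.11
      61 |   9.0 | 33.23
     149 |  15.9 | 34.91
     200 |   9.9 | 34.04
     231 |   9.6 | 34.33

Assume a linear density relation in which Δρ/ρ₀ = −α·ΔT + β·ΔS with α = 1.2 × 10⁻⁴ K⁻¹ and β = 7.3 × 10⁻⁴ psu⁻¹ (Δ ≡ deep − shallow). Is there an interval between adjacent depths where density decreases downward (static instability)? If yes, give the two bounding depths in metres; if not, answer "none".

Evaluate Δρ/ρ₀ = −αΔT + βΔS across each adjacent pair:
  36–45 m: −αΔT+βΔS = −(1.2 × 10⁻⁴)(-10.1)+(7.3 × 10⁻⁴)(+1.23) = 2.1 × 10⁻³ → stable
  45–61 m: −αΔT+βΔS = −(1.2 × 10⁻⁴)(-0.4)+(7.3 × 10⁻⁴)(-1.88) = -1.3 × 10⁻³ → UNSTABLE
  61–149 m: −αΔT+βΔS = −(1.2 × 10⁻⁴)(+6.9)+(7.3 × 10⁻⁴)(+1.68) = 4.0 × 10⁻⁴ → stable
  149–200 m: −αΔT+βΔS = −(1.2 × 10⁻⁴)(-6.0)+(7.3 × 10⁻⁴)(-0.87) = 8.5 × 10⁻⁵ → stable
  200–231 m: −αΔT+βΔS = −(1.2 × 10⁻⁴)(-0.3)+(7.3 × 10⁻⁴)(+0.29) = 2.5 × 10⁻⁴ → stable
The 45–61 m interval has Δρ < 0: lighter water underlies denser water.

45–61 m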